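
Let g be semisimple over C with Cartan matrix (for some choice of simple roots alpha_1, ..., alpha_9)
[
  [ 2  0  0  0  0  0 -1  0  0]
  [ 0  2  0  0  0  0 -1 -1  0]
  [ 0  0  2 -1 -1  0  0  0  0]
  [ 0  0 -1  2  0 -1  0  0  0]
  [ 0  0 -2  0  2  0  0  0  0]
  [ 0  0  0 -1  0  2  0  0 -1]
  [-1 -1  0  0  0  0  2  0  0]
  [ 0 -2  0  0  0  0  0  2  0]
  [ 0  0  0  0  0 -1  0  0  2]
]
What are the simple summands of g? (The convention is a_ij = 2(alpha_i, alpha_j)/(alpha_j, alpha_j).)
The diagram associated to this matrix has two connected components: the simple roots {alpha_1, alpha_2, alpha_7, alpha_8} form a chain of 4 nodes with a double edge at one end; the terminal node there is the unique long simple root (C_4), and {alpha_3, alpha_4, alpha_5, alpha_6, alpha_9} form a chain of 5 nodes with a double edge at one end; the terminal node there is the unique long simple root (C_5). A semisimple Lie algebra decomposes uniquely as the direct sum of simple ideals, one per connected component of its Dynkin diagram, so g ≅ C_4 ⊕ C_5 (dimension 36 + 55 = 91).

C_4 ⊕ C_5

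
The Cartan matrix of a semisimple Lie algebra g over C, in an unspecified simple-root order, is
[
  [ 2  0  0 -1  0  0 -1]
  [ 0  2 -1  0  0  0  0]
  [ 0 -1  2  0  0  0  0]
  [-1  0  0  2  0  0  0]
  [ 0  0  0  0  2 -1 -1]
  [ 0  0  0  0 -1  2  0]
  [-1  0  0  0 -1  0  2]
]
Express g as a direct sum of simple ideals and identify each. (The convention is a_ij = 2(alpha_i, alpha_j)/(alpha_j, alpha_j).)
The diagram associated to this matrix has two connected components: the simple roots {alpha_2, alpha_3} form a chain of 2 nodes with single edges (A_2), and {alpha_1, alpha_4, alpha_5, alpha_6, alpha_7} form a chain of 5 nodes with single edges (A_5). A semisimple Lie algebra decomposes uniquely as the direct sum of simple ideals, one per connected component of its Dynkin diagram, so g ≅ A_2 ⊕ A_5 (dimension 8 + 35 = 43).

type A_2 ⊕ type A_5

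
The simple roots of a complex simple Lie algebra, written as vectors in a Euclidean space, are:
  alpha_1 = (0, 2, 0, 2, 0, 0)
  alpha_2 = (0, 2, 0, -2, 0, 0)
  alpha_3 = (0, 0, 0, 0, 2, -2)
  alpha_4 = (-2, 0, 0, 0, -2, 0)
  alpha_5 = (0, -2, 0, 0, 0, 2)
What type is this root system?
Compute the Cartan integers a_ij = 2(alpha_i, alpha_j)/(alpha_j, alpha_j); the resulting 5x5 Cartan matrix is
[[2, 0, 0, 0, -1], [0, 2, 0, 0, -1], [0, 0, 2, -1, -1], [0, 0, -1, 2, 0], [-1, -1, -1, 0, 2]].
All simple roots have the same length, so the diagram is simply laced. The associated Dynkin diagram is a chain of 3 nodes with a fork of two nodes at one end (D_5), so the type is D_5 (the algebra so(10)).

D5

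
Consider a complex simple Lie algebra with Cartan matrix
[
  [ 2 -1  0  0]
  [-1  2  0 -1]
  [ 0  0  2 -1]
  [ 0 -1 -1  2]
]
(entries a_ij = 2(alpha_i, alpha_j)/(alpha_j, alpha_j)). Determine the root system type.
A_4

The matrix has rank 4 with 2's on the diagonal. Reading the off-diagonal entries as Dynkin edges (a single edge where a_ij = a_ji = -1; a double or triple edge where a_ij * a_ji = 2 or 3), the diagram is a chain of 4 nodes with single edges (A_4). One simple-root ordering that puts it in standard form is (alpha_3, alpha_4, alpha_2, alpha_1). So the algebra is type A_4, i.e. sl(5).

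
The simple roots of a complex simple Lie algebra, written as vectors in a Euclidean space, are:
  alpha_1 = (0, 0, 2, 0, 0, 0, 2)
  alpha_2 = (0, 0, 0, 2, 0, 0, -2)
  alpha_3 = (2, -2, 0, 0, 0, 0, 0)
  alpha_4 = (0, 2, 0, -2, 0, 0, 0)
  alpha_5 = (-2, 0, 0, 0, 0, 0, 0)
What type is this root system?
type B_5

Compute the Cartan integers a_ij = 2(alpha_i, alpha_j)/(alpha_j, alpha_j); the resulting 5x5 Cartan matrix is
[[2, -1, 0, 0, 0], [-1, 2, 0, -1, 0], [0, 0, 2, -1, -2], [0, -1, -1, 2, 0], [0, 0, -1, 0, 2]].
The roots have two lengths (squared-length ratio 2:1); the short ones are alpha_{5}. The associated Dynkin diagram is a chain of 5 nodes with a double edge at one end; the terminal node there is the unique short simple root (B_5), so the type is B_5 (the algebra so(11)).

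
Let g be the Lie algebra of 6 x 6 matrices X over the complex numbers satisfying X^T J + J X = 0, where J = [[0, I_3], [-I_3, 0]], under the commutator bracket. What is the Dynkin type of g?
C_3 (sp(6))

This is sp(6), which has dimension 6(6+1)/2 = 21 and rank 6/2 = 3. In the classification of classical Lie algebras, the symplectic algebra sp(2n) has type C_n; here n = 3, so the Dynkin diagram is a chain of 3 nodes with a double edge at one end; the terminal node there is the unique long simple root (C_3). Hence the type is C_3.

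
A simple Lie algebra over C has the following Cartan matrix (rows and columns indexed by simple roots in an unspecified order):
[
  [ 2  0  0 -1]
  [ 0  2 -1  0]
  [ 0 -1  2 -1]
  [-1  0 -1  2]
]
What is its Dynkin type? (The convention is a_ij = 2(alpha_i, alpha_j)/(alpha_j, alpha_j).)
type A_4

The matrix has rank 4 with 2's on the diagonal. Reading the off-diagonal entries as Dynkin edges (a single edge where a_ij = a_ji = -1; a double or triple edge where a_ij * a_ji = 2 or 3), the diagram is a chain of 4 nodes with single edges (A_4). One simple-root ordering that puts it in standard form is (alpha_1, alpha_4, alpha_3, alpha_2). So the algebra is type A_4, i.e. sl(5).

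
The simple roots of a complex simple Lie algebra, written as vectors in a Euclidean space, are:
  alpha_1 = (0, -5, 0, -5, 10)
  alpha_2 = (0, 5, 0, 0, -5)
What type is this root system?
type G_2

Compute the Cartan integers a_ij = 2(alpha_i, alpha_j)/(alpha_j, alpha_j); the resulting 2x2 Cartan matrix is
[[2, -3], [-1, 2]].
The roots have two lengths (squared-length ratio 3:1); the short ones are alpha_{2}. The associated Dynkin diagram is two nodes joined by a triple edge (G_2), so the type is G_2.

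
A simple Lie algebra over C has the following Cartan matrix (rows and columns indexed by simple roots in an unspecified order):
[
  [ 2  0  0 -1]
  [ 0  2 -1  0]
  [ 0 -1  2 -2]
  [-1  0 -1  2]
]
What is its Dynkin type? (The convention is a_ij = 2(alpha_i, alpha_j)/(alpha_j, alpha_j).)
F_4

The matrix has rank 4 with 2's on the diagonal. Reading the off-diagonal entries as Dynkin edges (a single edge where a_ij = a_ji = -1; a double or triple edge where a_ij * a_ji = 2 or 3), the diagram is a chain of 4 nodes with a double edge between the middle two (F_4). One simple-root ordering that puts it in standard form is (alpha_2, alpha_3, alpha_4, alpha_1). So the algebra is type F_4.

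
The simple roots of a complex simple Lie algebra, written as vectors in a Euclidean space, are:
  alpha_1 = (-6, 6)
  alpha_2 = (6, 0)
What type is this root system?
Compute the Cartan integers a_ij = 2(alpha_i, alpha_j)/(alpha_j, alpha_j); the resulting 2x2 Cartan matrix is
[[2, -2], [-1, 2]].
The roots have two lengths (squared-length ratio 2:1); the short ones are alpha_{2}. The associated Dynkin diagram is a chain of 2 nodes with a double edge at one end; the terminal node there is the unique short simple root (B_2), so the type is B_2 (the algebra so(5)).

B_2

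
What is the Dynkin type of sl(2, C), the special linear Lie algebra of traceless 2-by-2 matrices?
This is sl(2), which has dimension 2^2 - 1 = 3 and rank 2 - 1 = 1 (a Cartan subalgebra is the diagonal traceless matrices). In the classification of classical Lie algebras, the special linear algebra sl(n+1) has type A_n; here n = 1, so the Dynkin diagram is a chain of 1 nodes with single edges (A_1). Hence the type is A_1.

A_1 (sl(2))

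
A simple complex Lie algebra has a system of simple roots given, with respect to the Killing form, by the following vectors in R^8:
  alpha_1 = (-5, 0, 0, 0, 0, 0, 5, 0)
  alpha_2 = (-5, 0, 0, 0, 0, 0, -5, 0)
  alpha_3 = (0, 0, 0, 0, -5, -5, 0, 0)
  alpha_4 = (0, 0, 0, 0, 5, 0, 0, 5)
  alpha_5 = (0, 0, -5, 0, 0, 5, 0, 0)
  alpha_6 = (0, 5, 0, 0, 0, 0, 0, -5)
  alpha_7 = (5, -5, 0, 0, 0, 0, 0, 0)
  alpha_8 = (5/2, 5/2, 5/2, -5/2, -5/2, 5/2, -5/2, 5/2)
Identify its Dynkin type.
Compute the Cartan integers a_ij = 2(alpha_i, alpha_j)/(alpha_j, alpha_j); the resulting 8x8 Cartan matrix is
[[2, 0, 0, 0, 0, 0, -1, -1], [0, 2, 0, 0, 0, 0, -1, 0], [0, 0, 2, -1, -1, 0, 0, 0], [0, 0, -1, 2, 0, -1, 0, 0], [0, 0, -1, 0, 2, 0, 0, 0], [0, 0, 0, -1, 0, 2, -1, 0], [-1, -1, 0, 0, 0, -1, 2, 0], [-1, 0, 0, 0, 0, 0, 0, 2]].
All simple roots have the same length, so the diagram is simply laced. The associated Dynkin diagram is a chain of 7 nodes with one extra node attached to the third node from one end (E_8), so the type is E_8.

E_8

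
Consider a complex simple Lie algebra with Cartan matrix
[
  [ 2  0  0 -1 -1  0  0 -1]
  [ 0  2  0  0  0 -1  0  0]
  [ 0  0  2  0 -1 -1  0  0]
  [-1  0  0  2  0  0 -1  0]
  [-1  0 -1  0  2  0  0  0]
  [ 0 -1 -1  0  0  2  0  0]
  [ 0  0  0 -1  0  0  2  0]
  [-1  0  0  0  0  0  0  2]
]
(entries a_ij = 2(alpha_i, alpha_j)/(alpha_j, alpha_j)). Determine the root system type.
The matrix has rank 8 with 2's on the diagonal. Reading the off-diagonal entries as Dynkin edges (a single edge where a_ij = a_ji = -1; a double or triple edge where a_ij * a_ji = 2 or 3), the diagram is a chain of 7 nodes with one extra node attached to the third node from one end (E_8). One simple-root ordering that puts it in standard form is (alpha_7, alpha_8, alpha_4, alpha_1, alpha_5, alpha_3, alpha_6, alpha_2). So the algebra is type E_8.

E_8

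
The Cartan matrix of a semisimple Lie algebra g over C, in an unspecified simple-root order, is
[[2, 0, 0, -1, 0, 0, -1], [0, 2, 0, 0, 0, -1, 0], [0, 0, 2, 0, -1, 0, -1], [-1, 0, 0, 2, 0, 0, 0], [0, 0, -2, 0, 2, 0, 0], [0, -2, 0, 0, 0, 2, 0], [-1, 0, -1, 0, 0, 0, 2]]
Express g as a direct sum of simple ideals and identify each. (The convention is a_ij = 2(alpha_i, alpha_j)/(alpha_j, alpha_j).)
B2 ⊕ C5

The diagram associated to this matrix has two connected components: the simple roots {alpha_2, alpha_6} form a chain of 2 nodes with a double edge at one end; the terminal node there is the unique short simple root (B_2), and {alpha_1, alpha_3, alpha_4, alpha_5, alpha_7} form a chain of 5 nodes with a double edge at one end; the terminal node there is the unique long simple root (C_5). A semisimple Lie algebra decomposes uniquely as the direct sum of simple ideals, one per connected component of its Dynkin diagram, so g ≅ B_2 ⊕ C_5 (dimension 10 + 55 = 65).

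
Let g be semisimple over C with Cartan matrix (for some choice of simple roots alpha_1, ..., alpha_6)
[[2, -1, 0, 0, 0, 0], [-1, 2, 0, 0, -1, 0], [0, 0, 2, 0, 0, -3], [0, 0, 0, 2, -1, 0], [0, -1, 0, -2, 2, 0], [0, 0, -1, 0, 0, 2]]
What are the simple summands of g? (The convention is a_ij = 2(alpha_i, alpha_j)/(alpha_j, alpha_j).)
The diagram associated to this matrix has two connected components: the simple roots {alpha_1, alpha_2, alpha_4, alpha_5} form a chain of 4 nodes with a double edge at one end; the terminal node there is the unique short simple root (B_4), and {alpha_3, alpha_6} form two nodes joined by a triple edge (G_2). A semisimple Lie algebra decomposes uniquely as the direct sum of simple ideals, one per connected component of its Dynkin diagram, so g ≅ B_4 ⊕ G_2 (dimension 36 + 14 = 50).

B4 + G2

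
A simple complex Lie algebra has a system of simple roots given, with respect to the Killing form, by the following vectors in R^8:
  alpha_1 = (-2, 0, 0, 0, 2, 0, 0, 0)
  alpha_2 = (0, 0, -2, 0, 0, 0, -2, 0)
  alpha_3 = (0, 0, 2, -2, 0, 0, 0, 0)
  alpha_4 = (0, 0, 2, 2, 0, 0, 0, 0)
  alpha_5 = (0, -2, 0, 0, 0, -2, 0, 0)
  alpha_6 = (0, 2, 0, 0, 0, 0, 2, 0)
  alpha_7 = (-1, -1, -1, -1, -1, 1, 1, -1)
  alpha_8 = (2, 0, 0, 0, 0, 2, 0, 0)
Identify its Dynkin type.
Compute the Cartan integers a_ij = 2(alpha_i, alpha_j)/(alpha_j, alpha_j); the resulting 8x8 Cartan matrix is
[[2, 0, 0, 0, 0, 0, 0, -1], [0, 2, -1, -1, 0, -1, 0, 0], [0, -1, 2, 0, 0, 0, 0, 0], [0, -1, 0, 2, 0, 0, -1, 0], [0, 0, 0, 0, 2, -1, 0, -1], [0, -1, 0, 0, -1, 2, 0, 0], [0, 0, 0, -1, 0, 0, 2, 0], [-1, 0, 0, 0, -1, 0, 0, 2]].
All simple roots have the same length, so the diagram is simply laced. The associated Dynkin diagram is a chain of 7 nodes with one extra node attached to the third node from one end (E_8), so the type is E_8.

E8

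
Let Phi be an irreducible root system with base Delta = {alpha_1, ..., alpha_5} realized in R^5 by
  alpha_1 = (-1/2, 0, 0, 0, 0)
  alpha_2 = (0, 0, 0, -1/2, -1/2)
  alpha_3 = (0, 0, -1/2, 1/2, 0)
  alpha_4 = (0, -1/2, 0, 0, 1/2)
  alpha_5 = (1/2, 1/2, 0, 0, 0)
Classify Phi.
Compute the Cartan integers a_ij = 2(alpha_i, alpha_j)/(alpha_j, alpha_j); the resulting 5x5 Cartan matrix is
[[2, 0, 0, 0, -1], [0, 2, -1, -1, 0], [0, -1, 2, 0, 0], [0, -1, 0, 2, -1], [-2, 0, 0, -1, 2]].
The roots have two lengths (squared-length ratio 2:1); the short ones are alpha_{1}. The associated Dynkin diagram is a chain of 5 nodes with a double edge at one end; the terminal node there is the unique short simple root (B_5), so the type is B_5 (the algebra so(11)).

B_5 (so(11))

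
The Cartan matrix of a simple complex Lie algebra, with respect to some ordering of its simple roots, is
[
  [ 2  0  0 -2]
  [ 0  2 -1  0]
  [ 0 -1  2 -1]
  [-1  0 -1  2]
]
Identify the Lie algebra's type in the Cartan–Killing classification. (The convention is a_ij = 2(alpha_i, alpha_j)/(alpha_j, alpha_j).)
The matrix has rank 4 with 2's on the diagonal. Reading the off-diagonal entries as Dynkin edges (a single edge where a_ij = a_ji = -1; a double or triple edge where a_ij * a_ji = 2 or 3), the diagram is a chain of 4 nodes with a double edge at one end; the terminal node there is the unique long simple root (C_4). One simple-root ordering that puts it in standard form is (alpha_2, alpha_3, alpha_4, alpha_1). So the algebra is type C_4, i.e. sp(8).

C_4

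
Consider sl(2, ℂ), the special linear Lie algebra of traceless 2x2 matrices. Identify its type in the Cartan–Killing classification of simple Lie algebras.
This is sl(2), which has dimension 2^2 - 1 = 3 and rank 2 - 1 = 1 (a Cartan subalgebra is the diagonal traceless matrices). In the classification of classical Lie algebras, the special linear algebra sl(n+1) has type A_n; here n = 1, so the Dynkin diagram is a chain of 1 nodes with single edges (A_1). Hence the type is A_1.

type A_1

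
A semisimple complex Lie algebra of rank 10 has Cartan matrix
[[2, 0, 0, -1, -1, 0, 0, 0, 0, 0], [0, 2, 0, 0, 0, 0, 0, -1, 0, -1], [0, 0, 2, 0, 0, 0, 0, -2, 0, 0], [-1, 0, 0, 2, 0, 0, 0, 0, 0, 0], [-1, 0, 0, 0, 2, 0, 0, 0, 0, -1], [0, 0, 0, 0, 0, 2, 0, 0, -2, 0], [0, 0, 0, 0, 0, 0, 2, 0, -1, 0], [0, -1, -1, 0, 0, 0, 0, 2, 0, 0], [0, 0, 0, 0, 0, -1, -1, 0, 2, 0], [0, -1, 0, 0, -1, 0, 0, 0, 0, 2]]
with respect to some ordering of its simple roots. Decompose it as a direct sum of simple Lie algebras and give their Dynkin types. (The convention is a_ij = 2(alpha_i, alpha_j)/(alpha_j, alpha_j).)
type C_3 + type C_7

The diagram associated to this matrix has two connected components: the simple roots {alpha_6, alpha_7, alpha_9} form a chain of 3 nodes with a double edge at one end; the terminal node there is the unique long simple root (C_3), and {alpha_1, alpha_2, alpha_3, alpha_4, alpha_5, alpha_8, alpha_10} form a chain of 7 nodes with a double edge at one end; the terminal node there is the unique long simple root (C_7). A semisimple Lie algebra decomposes uniquely as the direct sum of simple ideals, one per connected component of its Dynkin diagram, so g ≅ C_3 ⊕ C_7 (dimension 21 + 105 = 126).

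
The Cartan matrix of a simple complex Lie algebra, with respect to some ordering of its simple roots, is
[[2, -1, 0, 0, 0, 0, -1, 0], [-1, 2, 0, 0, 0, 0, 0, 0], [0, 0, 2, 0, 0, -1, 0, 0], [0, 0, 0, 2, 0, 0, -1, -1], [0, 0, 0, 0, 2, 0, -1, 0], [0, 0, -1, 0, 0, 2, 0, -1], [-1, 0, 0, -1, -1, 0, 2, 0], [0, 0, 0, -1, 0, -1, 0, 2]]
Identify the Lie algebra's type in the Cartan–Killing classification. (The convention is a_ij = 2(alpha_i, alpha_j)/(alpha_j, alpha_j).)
The matrix has rank 8 with 2's on the diagonal. Reading the off-diagonal entries as Dynkin edges (a single edge where a_ij = a_ji = -1; a double or triple edge where a_ij * a_ji = 2 or 3), the diagram is a chain of 7 nodes with one extra node attached to the third node from one end (E_8). One simple-root ordering that puts it in standard form is (alpha_2, alpha_5, alpha_1, alpha_7, alpha_4, alpha_8, alpha_6, alpha_3). So the algebra is type E_8.

type E_8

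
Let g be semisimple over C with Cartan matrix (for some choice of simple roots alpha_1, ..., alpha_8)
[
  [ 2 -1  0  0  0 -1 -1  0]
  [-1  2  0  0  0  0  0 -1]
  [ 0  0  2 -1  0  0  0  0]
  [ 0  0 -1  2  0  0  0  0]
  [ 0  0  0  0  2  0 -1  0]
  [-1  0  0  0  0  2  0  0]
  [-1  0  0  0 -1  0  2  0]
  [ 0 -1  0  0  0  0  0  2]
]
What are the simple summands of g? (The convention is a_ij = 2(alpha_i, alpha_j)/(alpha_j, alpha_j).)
type A_2 + type E_6

The diagram associated to this matrix has two connected components: the simple roots {alpha_3, alpha_4} form a chain of 2 nodes with single edges (A_2), and {alpha_1, alpha_2, alpha_5, alpha_6, alpha_7, alpha_8} form a chain of 5 nodes with one extra node attached to the third node from one end (E_6). A semisimple Lie algebra decomposes uniquely as the direct sum of simple ideals, one per connected component of its Dynkin diagram, so g ≅ A_2 ⊕ E_6 (dimension 8 + 78 = 86).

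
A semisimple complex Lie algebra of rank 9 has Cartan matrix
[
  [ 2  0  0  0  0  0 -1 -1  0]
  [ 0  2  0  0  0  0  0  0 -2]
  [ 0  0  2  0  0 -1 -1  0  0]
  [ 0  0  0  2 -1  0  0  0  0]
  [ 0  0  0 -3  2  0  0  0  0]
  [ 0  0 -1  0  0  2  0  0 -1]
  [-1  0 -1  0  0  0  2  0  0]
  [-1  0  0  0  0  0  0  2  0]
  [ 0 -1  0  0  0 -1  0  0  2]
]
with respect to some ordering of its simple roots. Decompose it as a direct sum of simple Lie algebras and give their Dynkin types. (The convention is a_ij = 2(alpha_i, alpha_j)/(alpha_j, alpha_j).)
The diagram associated to this matrix has two connected components: the simple roots {alpha_1, alpha_2, alpha_3, alpha_6, alpha_7, alpha_8, alpha_9} form a chain of 7 nodes with a double edge at one end; the terminal node there is the unique long simple root (C_7), and {alpha_4, alpha_5} form two nodes joined by a triple edge (G_2). A semisimple Lie algebra decomposes uniquely as the direct sum of simple ideals, one per connected component of its Dynkin diagram, so g ≅ C_7 ⊕ G_2 (dimension 105 + 14 = 119).

C7 ⊕ G2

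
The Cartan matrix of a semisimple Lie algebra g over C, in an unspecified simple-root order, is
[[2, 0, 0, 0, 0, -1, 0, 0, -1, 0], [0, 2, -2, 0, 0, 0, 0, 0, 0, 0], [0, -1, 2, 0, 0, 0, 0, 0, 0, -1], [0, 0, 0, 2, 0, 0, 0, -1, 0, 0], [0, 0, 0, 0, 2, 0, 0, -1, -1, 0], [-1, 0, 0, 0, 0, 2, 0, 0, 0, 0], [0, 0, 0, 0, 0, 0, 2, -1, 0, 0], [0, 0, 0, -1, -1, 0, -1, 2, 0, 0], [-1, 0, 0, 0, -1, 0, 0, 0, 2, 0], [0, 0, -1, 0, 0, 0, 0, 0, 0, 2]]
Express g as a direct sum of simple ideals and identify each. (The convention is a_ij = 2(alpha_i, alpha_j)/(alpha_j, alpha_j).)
C_3 (sp(6)) + D_7 (so(14))

The diagram associated to this matrix has two connected components: the simple roots {alpha_2, alpha_3, alpha_10} form a chain of 3 nodes with a double edge at one end; the terminal node there is the unique long simple root (C_3), and {alpha_1, alpha_4, alpha_5, alpha_6, alpha_7, alpha_8, alpha_9} form a chain of 5 nodes with a fork of two nodes at one end (D_7). A semisimple Lie algebra decomposes uniquely as the direct sum of simple ideals, one per connected component of its Dynkin diagram, so g ≅ C_3 ⊕ D_7 (dimension 21 + 91 = 112).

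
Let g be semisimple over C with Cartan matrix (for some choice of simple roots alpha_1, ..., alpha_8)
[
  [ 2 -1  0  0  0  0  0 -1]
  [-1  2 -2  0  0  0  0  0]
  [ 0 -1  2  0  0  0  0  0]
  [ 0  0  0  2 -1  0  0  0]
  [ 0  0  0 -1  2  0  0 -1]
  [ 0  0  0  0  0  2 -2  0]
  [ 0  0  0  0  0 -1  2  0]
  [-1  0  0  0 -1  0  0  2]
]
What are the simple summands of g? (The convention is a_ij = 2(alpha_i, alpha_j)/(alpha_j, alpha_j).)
B_2 (so(5)) + B_6 (so(13))

The diagram associated to this matrix has two connected components: the simple roots {alpha_6, alpha_7} form a chain of 2 nodes with a double edge at one end; the terminal node there is the unique short simple root (B_2), and {alpha_1, alpha_2, alpha_3, alpha_4, alpha_5, alpha_8} form a chain of 6 nodes with a double edge at one end; the terminal node there is the unique short simple root (B_6). A semisimple Lie algebra decomposes uniquely as the direct sum of simple ideals, one per connected component of its Dynkin diagram, so g ≅ B_2 ⊕ B_6 (dimension 10 + 78 = 88).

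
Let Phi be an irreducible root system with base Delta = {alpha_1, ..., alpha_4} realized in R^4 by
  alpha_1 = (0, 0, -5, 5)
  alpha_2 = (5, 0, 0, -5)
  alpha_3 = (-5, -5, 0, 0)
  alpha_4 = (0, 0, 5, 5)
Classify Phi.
D_4 (so(8))

Compute the Cartan integers a_ij = 2(alpha_i, alpha_j)/(alpha_j, alpha_j); the resulting 4x4 Cartan matrix is
[[2, -1, 0, 0], [-1, 2, -1, -1], [0, -1, 2, 0], [0, -1, 0, 2]].
All simple roots have the same length, so the diagram is simply laced. The associated Dynkin diagram is a chain of 2 nodes with a fork of two nodes at one end (D_4), so the type is D_4 (the algebra so(8)).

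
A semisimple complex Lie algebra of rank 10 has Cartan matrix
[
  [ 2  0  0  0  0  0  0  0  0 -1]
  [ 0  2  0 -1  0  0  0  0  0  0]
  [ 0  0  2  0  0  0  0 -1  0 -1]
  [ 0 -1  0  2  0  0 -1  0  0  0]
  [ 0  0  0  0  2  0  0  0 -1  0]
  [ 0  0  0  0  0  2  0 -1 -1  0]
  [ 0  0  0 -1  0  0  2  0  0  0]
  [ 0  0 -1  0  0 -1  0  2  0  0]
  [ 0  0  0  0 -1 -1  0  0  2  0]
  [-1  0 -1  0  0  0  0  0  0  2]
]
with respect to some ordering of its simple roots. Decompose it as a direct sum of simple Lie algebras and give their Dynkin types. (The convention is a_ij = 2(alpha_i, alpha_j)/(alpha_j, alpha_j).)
The diagram associated to this matrix has two connected components: the simple roots {alpha_2, alpha_4, alpha_7} form a chain of 3 nodes with single edges (A_3), and {alpha_1, alpha_3, alpha_5, alpha_6, alpha_8, alpha_9, alpha_10} form a chain of 7 nodes with single edges (A_7). A semisimple Lie algebra decomposes uniquely as the direct sum of simple ideals, one per connected component of its Dynkin diagram, so g ≅ A_3 ⊕ A_7 (dimension 15 + 63 = 78).

type A_3 ⊕ type A_7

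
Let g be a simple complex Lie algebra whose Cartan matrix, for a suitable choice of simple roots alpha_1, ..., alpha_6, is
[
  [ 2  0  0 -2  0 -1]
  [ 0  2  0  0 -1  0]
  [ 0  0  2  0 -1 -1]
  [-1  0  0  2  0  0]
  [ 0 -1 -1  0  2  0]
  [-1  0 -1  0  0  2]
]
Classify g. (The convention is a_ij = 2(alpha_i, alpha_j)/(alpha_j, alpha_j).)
B6

The matrix has rank 6 with 2's on the diagonal. Reading the off-diagonal entries as Dynkin edges (a single edge where a_ij = a_ji = -1; a double or triple edge where a_ij * a_ji = 2 or 3), the diagram is a chain of 6 nodes with a double edge at one end; the terminal node there is the unique short simple root (B_6). One simple-root ordering that puts it in standard form is (alpha_2, alpha_5, alpha_3, alpha_6, alpha_1, alpha_4). So the algebra is type B_6, i.e. so(13).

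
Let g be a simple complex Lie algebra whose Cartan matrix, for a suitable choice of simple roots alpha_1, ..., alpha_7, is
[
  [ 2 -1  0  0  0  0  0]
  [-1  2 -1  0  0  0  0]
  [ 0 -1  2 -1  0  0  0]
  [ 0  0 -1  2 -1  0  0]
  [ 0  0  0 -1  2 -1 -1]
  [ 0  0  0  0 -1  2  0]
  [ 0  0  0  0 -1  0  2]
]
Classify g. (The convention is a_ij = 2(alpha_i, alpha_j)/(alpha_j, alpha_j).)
D7

The matrix has rank 7 with 2's on the diagonal. Reading the off-diagonal entries as Dynkin edges (a single edge where a_ij = a_ji = -1; a double or triple edge where a_ij * a_ji = 2 or 3), the diagram is a chain of 5 nodes with a fork of two nodes at one end (D_7). One simple-root ordering that puts it in standard form is (alpha_1, alpha_2, alpha_3, alpha_4, alpha_5, alpha_6, alpha_7). So the algebra is type D_7, i.e. so(14).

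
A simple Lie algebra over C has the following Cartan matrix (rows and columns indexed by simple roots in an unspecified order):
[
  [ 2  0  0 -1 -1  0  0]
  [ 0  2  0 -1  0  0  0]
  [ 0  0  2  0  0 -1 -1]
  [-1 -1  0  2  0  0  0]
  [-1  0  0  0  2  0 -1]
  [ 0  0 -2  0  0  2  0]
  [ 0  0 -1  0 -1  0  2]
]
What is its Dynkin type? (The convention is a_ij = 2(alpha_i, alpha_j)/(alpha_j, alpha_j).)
C7

The matrix has rank 7 with 2's on the diagonal. Reading the off-diagonal entries as Dynkin edges (a single edge where a_ij = a_ji = -1; a double or triple edge where a_ij * a_ji = 2 or 3), the diagram is a chain of 7 nodes with a double edge at one end; the terminal node there is the unique long simple root (C_7). One simple-root ordering that puts it in standard form is (alpha_2, alpha_4, alpha_1, alpha_5, alpha_7, alpha_3, alpha_6). So the algebra is type C_7, i.e. sp(14).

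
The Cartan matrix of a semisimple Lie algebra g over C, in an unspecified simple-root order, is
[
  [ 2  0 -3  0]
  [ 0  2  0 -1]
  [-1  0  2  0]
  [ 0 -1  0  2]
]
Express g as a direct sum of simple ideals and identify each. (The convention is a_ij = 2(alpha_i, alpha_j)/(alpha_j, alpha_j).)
A_2 + G_2

The diagram associated to this matrix has two connected components: the simple roots {alpha_2, alpha_4} form a chain of 2 nodes with single edges (A_2), and {alpha_1, alpha_3} form two nodes joined by a triple edge (G_2). A semisimple Lie algebra decomposes uniquely as the direct sum of simple ideals, one per connected component of its Dynkin diagram, so g ≅ A_2 ⊕ G_2 (dimension 8 + 14 = 22).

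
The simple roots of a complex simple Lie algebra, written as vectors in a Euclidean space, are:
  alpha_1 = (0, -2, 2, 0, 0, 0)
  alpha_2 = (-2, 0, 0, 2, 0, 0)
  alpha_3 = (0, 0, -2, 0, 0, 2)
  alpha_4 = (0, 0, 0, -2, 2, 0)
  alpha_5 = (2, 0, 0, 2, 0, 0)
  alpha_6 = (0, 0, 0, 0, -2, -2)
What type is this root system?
D6

Compute the Cartan integers a_ij = 2(alpha_i, alpha_j)/(alpha_j, alpha_j); the resulting 6x6 Cartan matrix is
[[2, 0, -1, 0, 0, 0], [0, 2, 0, -1, 0, 0], [-1, 0, 2, 0, 0, -1], [0, -1, 0, 2, -1, -1], [0, 0, 0, -1, 2, 0], [0, 0, -1, -1, 0, 2]].
All simple roots have the same length, so the diagram is simply laced. The associated Dynkin diagram is a chain of 4 nodes with a fork of two nodes at one end (D_6), so the type is D_6 (the algebra so(12)).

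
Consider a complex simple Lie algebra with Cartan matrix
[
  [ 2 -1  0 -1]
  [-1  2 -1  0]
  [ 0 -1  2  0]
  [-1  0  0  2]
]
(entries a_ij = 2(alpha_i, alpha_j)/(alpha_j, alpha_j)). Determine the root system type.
A4

The matrix has rank 4 with 2's on the diagonal. Reading the off-diagonal entries as Dynkin edges (a single edge where a_ij = a_ji = -1; a double or triple edge where a_ij * a_ji = 2 or 3), the diagram is a chain of 4 nodes with single edges (A_4). One simple-root ordering that puts it in standard form is (alpha_3, alpha_2, alpha_1, alpha_4). So the algebra is type A_4, i.e. sl(5).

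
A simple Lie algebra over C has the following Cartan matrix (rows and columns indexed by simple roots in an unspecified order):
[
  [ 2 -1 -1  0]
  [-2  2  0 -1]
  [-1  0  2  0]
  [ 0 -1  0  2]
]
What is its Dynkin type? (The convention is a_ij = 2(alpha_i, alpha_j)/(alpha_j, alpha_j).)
type F_4

The matrix has rank 4 with 2's on the diagonal. Reading the off-diagonal entries as Dynkin edges (a single edge where a_ij = a_ji = -1; a double or triple edge where a_ij * a_ji = 2 or 3), the diagram is a chain of 4 nodes with a double edge between the middle two (F_4). One simple-root ordering that puts it in standard form is (alpha_4, alpha_2, alpha_1, alpha_3). So the algebra is type F_4.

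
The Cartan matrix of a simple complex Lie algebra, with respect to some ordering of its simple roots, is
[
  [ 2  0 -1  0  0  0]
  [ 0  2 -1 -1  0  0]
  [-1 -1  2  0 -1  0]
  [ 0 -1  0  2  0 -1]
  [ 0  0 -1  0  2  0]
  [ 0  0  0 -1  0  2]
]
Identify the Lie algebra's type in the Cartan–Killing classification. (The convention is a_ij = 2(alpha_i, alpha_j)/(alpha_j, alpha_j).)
The matrix has rank 6 with 2's on the diagonal. Reading the off-diagonal entries as Dynkin edges (a single edge where a_ij = a_ji = -1; a double or triple edge where a_ij * a_ji = 2 or 3), the diagram is a chain of 4 nodes with a fork of two nodes at one end (D_6). One simple-root ordering that puts it in standard form is (alpha_6, alpha_4, alpha_2, alpha_3, alpha_5, alpha_1). So the algebra is type D_6, i.e. so(12).

D_6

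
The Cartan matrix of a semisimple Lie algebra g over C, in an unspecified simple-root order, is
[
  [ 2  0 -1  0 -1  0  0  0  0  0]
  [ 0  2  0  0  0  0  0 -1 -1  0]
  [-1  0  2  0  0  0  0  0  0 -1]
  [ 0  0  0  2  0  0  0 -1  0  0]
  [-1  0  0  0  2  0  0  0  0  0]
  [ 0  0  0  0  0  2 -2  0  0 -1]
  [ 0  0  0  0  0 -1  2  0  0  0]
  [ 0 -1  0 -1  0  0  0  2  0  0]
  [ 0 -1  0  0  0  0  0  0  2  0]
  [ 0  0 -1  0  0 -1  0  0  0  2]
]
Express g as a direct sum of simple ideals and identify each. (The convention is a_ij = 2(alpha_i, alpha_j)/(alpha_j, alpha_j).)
A4 ⊕ B6

The diagram associated to this matrix has two connected components: the simple roots {alpha_2, alpha_4, alpha_8, alpha_9} form a chain of 4 nodes with single edges (A_4), and {alpha_1, alpha_3, alpha_5, alpha_6, alpha_7, alpha_10} form a chain of 6 nodes with a double edge at one end; the terminal node there is the unique short simple root (B_6). A semisimple Lie algebra decomposes uniquely as the direct sum of simple ideals, one per connected component of its Dynkin diagram, so g ≅ A_4 ⊕ B_6 (dimension 24 + 78 = 102).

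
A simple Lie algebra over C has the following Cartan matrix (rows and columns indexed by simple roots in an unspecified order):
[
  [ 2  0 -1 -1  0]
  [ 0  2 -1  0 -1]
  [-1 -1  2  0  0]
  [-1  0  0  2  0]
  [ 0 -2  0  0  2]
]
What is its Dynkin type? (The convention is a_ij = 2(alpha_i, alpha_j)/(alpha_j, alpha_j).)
The matrix has rank 5 with 2's on the diagonal. Reading the off-diagonal entries as Dynkin edges (a single edge where a_ij = a_ji = -1; a double or triple edge where a_ij * a_ji = 2 or 3), the diagram is a chain of 5 nodes with a double edge at one end; the terminal node there is the unique long simple root (C_5). One simple-root ordering that puts it in standard form is (alpha_4, alpha_1, alpha_3, alpha_2, alpha_5). So the algebra is type C_5, i.e. sp(10).

C5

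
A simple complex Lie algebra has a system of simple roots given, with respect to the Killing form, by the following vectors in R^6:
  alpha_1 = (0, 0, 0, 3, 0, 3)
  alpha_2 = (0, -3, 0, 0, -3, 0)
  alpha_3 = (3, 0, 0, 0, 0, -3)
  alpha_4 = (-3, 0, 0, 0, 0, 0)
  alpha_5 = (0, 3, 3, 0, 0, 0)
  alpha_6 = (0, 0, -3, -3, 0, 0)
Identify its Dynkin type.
Compute the Cartan integers a_ij = 2(alpha_i, alpha_j)/(alpha_j, alpha_j); the resulting 6x6 Cartan matrix is
[[2, 0, -1, 0, 0, -1], [0, 2, 0, 0, -1, 0], [-1, 0, 2, -2, 0, 0], [0, 0, -1, 2, 0, 0], [0, -1, 0, 0, 2, -1], [-1, 0, 0, 0, -1, 2]].
The roots have two lengths (squared-length ratio 2:1); the short ones are alpha_{4}. The associated Dynkin diagram is a chain of 6 nodes with a double edge at one end; the terminal node there is the unique short simple root (B_6), so the type is B_6 (the algebra so(13)).

B_6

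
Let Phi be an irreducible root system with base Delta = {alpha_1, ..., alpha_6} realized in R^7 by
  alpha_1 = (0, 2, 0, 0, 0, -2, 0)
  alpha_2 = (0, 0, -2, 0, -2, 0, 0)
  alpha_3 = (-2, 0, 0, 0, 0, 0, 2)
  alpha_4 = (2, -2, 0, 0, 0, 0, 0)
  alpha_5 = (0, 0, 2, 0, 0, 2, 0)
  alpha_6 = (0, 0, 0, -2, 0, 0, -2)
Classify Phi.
type A_6

Compute the Cartan integers a_ij = 2(alpha_i, alpha_j)/(alpha_j, alpha_j); the resulting 6x6 Cartan matrix is
[[2, 0, 0, -1, -1, 0], [0, 2, 0, 0, -1, 0], [0, 0, 2, -1, 0, -1], [-1, 0, -1, 2, 0, 0], [-1, -1, 0, 0, 2, 0], [0, 0, -1, 0, 0, 2]].
All simple roots have the same length, so the diagram is simply laced. The associated Dynkin diagram is a chain of 6 nodes with single edges (A_6), so the type is A_6 (the algebra sl(7)).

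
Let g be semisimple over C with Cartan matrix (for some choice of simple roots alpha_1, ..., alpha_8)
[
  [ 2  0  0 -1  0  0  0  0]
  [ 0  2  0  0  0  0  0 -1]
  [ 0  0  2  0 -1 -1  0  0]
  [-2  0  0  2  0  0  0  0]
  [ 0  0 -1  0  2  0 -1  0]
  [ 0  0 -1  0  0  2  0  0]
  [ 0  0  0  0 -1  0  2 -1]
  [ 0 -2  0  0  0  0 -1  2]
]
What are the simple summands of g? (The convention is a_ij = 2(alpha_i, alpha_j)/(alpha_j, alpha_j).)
The diagram associated to this matrix has two connected components: the simple roots {alpha_1, alpha_4} form a chain of 2 nodes with a double edge at one end; the terminal node there is the unique short simple root (B_2), and {alpha_2, alpha_3, alpha_5, alpha_6, alpha_7, alpha_8} form a chain of 6 nodes with a double edge at one end; the terminal node there is the unique short simple root (B_6). A semisimple Lie algebra decomposes uniquely as the direct sum of simple ideals, one per connected component of its Dynkin diagram, so g ≅ B_2 ⊕ B_6 (dimension 10 + 78 = 88).

B_2 (so(5)) + B_6 (so(13))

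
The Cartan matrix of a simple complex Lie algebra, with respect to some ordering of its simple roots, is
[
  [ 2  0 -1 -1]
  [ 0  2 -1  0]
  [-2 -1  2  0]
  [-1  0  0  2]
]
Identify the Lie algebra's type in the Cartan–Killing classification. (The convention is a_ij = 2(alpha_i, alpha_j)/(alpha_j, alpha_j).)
type F_4

The matrix has rank 4 with 2's on the diagonal. Reading the off-diagonal entries as Dynkin edges (a single edge where a_ij = a_ji = -1; a double or triple edge where a_ij * a_ji = 2 or 3), the diagram is a chain of 4 nodes with a double edge between the middle two (F_4). One simple-root ordering that puts it in standard form is (alpha_2, alpha_3, alpha_1, alpha_4). So the algebra is type F_4.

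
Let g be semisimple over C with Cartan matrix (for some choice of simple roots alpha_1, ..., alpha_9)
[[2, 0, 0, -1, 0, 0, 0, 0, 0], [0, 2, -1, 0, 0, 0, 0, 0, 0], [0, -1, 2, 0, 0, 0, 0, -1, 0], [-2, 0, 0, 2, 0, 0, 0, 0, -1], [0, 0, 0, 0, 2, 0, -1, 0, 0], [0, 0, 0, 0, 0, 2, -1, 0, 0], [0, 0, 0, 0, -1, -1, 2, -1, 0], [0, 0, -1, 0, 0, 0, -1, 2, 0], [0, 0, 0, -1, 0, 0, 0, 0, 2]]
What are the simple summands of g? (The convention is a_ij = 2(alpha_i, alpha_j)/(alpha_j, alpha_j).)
B3 + D6

The diagram associated to this matrix has two connected components: the simple roots {alpha_1, alpha_4, alpha_9} form a chain of 3 nodes with a double edge at one end; the terminal node there is the unique short simple root (B_3), and {alpha_2, alpha_3, alpha_5, alpha_6, alpha_7, alpha_8} form a chain of 4 nodes with a fork of two nodes at one end (D_6). A semisimple Lie algebra decomposes uniquely as the direct sum of simple ideals, one per connected component of its Dynkin diagram, so g ≅ B_3 ⊕ D_6 (dimension 21 + 66 = 87).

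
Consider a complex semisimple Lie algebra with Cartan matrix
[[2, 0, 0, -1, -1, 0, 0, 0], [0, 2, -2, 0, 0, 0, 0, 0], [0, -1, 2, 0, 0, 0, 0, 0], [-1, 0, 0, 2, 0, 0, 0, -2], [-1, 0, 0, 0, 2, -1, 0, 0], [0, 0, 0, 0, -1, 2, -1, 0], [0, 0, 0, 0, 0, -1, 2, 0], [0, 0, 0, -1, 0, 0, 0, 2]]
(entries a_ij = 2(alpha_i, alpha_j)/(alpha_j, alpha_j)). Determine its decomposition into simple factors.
B_2 (so(5)) + B_6 (so(13))

The diagram associated to this matrix has two connected components: the simple roots {alpha_2, alpha_3} form a chain of 2 nodes with a double edge at one end; the terminal node there is the unique short simple root (B_2), and {alpha_1, alpha_4, alpha_5, alpha_6, alpha_7, alpha_8} form a chain of 6 nodes with a double edge at one end; the terminal node there is the unique short simple root (B_6). A semisimple Lie algebra decomposes uniquely as the direct sum of simple ideals, one per connected component of its Dynkin diagram, so g ≅ B_2 ⊕ B_6 (dimension 10 + 78 = 88).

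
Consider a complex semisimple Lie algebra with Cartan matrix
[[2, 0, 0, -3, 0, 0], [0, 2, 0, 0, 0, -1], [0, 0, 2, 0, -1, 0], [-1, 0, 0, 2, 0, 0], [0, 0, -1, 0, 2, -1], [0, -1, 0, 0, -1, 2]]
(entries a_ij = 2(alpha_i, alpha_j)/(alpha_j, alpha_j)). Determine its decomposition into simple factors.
type A_4 + type G_2

The diagram associated to this matrix has two connected components: the simple roots {alpha_2, alpha_3, alpha_5, alpha_6} form a chain of 4 nodes with single edges (A_4), and {alpha_1, alpha_4} form two nodes joined by a triple edge (G_2). A semisimple Lie algebra decomposes uniquely as the direct sum of simple ideals, one per connected component of its Dynkin diagram, so g ≅ A_4 ⊕ G_2 (dimension 24 + 14 = 38).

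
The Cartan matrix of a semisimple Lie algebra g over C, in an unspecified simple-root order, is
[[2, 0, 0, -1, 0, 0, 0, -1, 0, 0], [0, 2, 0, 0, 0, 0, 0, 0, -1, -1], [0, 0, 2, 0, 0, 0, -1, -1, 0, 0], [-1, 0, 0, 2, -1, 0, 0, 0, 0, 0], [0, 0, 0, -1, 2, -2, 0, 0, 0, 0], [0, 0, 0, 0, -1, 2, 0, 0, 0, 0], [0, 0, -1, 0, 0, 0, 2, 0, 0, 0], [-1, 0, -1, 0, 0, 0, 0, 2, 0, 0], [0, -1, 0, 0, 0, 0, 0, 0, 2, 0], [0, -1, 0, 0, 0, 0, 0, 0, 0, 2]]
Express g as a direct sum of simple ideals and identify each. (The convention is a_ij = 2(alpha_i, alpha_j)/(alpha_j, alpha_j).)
A_3 ⊕ B_7

The diagram associated to this matrix has two connected components: the simple roots {alpha_2, alpha_9, alpha_10} form a chain of 3 nodes with single edges (A_3), and {alpha_1, alpha_3, alpha_4, alpha_5, alpha_6, alpha_7, alpha_8} form a chain of 7 nodes with a double edge at one end; the terminal node there is the unique short simple root (B_7). A semisimple Lie algebra decomposes uniquely as the direct sum of simple ideals, one per connected component of its Dynkin diagram, so g ≅ A_3 ⊕ B_7 (dimension 15 + 105 = 120).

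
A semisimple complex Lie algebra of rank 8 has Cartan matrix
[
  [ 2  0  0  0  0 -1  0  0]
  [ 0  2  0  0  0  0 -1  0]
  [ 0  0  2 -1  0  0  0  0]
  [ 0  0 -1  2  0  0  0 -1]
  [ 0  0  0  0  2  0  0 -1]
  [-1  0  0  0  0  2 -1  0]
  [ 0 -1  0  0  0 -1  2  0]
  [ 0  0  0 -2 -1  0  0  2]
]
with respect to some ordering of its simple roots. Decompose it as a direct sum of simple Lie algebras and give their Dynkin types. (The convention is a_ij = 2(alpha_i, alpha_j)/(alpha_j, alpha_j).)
The diagram associated to this matrix has two connected components: the simple roots {alpha_1, alpha_2, alpha_6, alpha_7} form a chain of 4 nodes with single edges (A_4), and {alpha_3, alpha_4, alpha_5, alpha_8} form a chain of 4 nodes with a double edge between the middle two (F_4). A semisimple Lie algebra decomposes uniquely as the direct sum of simple ideals, one per connected component of its Dynkin diagram, so g ≅ A_4 ⊕ F_4 (dimension 24 + 52 = 76).

A_4 + F_4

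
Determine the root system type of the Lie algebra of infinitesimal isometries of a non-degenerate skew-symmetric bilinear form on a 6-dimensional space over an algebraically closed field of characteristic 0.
This is sp(6), which has dimension 6(6+1)/2 = 21 and rank 6/2 = 3. In the classification of classical Lie algebras, the symplectic algebra sp(2n) has type C_n; here n = 3, so the Dynkin diagram is a chain of 3 nodes with a double edge at one end; the terminal node there is the unique long simple root (C_3). Hence the type is C_3.

C_3 (sp(6))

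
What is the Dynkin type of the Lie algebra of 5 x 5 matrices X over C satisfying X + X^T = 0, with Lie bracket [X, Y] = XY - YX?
type B_2

This is so(5) with 5 odd, which has dimension 5(5-1)/2 = 10 and rank (5-1)/2 = 2. In the classification of classical Lie algebras, the orthogonal algebra so(2n+1) in an odd number of variables has type B_n; here n = 2, so the Dynkin diagram is a chain of 2 nodes with a double edge at one end; the terminal node there is the unique short simple root (B_2). Hence the type is B_2.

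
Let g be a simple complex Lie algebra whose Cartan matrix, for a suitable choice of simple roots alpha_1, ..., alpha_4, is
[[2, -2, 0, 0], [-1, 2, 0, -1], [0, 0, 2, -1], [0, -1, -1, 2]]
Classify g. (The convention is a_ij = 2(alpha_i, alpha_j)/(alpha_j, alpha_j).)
C4

The matrix has rank 4 with 2's on the diagonal. Reading the off-diagonal entries as Dynkin edges (a single edge where a_ij = a_ji = -1; a double or triple edge where a_ij * a_ji = 2 or 3), the diagram is a chain of 4 nodes with a double edge at one end; the terminal node there is the unique long simple root (C_4). One simple-root ordering that puts it in standard form is (alpha_3, alpha_4, alpha_2, alpha_1). So the algebra is type C_4, i.e. sp(8).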